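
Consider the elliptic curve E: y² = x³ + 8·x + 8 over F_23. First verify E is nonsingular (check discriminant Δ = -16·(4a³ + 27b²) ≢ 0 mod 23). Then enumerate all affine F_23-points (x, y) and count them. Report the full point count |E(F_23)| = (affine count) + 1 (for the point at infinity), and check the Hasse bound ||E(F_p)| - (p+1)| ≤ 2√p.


Affine points = {(0, 10), (0, 13), (2, 3), (2, 20), (3, 6), (3, 17), (4, 9), (4, 14), (5, 9), (5, 14), (7, 4), (7, 19), (8, 3), (8, 20), (9, 2), (9, 21), (11, 1), (11, 22), (13, 3), (13, 20), (14, 9), (14, 14), (16, 0), (18, 2), (18, 21), (19, 2), (19, 21), (20, 7), (20, 16)}; affine count = 29; |E(F_23)| = 30.

Discriminant check: Δ ∝ 4a³ + 27b² = 4·8³ + 27·8² = 4·512 + 27·64 ≡ 4 (mod 23). Nonzero ⇒ E is nonsingular.
For each x ∈ F_23, compute rhs = x³ + 8·x + 8 mod 23, then count y ∈ F_23 with y² ≡ rhs.
  x = 0: rhs = 8, matching y values: 10, 13 (2 points).
  x = 1: rhs = 17, matching y values: none (0 points).
  x = 2: rhs = 9, matching y values: 3, 20 (2 points).
  x = 3: rhs = 13, matching y values: 6, 17 (2 points).
  x = 4: rhs = 12, matching y values: 9, 14 (2 points).
  x = 5: rhs = 12, matching y values: 9, 14 (2 points).
  x = 6: rhs = 19, matching y values: none (0 points).
  x = 7: rhs = 16, matching y values: 4, 19 (2 points).
  x = 8: rhs = 9, matching y values: 3, 20 (2 points).
  x = 9: rhs = 4, matching y values: 2, 21 (2 points).
  x = 10: rhs = 7, matching y values: none (0 points).
  x = 11: rhs = 1, matching y values: 1, 22 (2 points).
  x = 12: rhs = 15, matching y values: none (0 points).
  x = 13: rhs = 9, matching y values: 3, 20 (2 points).
  x = 14: rhs = 12, matching y values: 9, 14 (2 points).
  x = 15: rhs = 7, matching y values: none (0 points).
  x = 16: rhs = 0, matching y values: 0 (1 points).
  x = 17: rhs = 20, matching y values: none (0 points).
  x = 18: rhs = 4, matching y values: 2, 21 (2 points).
  x = 19: rhs = 4, matching y values: 2, 21 (2 points).
  x = 20: rhs = 3, matching y values: 7, 16 (2 points).
  x = 21: rhs = 7, matching y values: none (0 points).
  x = 22: rhs = 22, matching y values: none (0 points).
Total affine count: 29.
Full point count |E(F_23)| = 29 + 1 = 30.
Hasse bound: |30 − (23+1)| = |6| = 6 ≤ 2√23 ≈ 9.5917 ✓.


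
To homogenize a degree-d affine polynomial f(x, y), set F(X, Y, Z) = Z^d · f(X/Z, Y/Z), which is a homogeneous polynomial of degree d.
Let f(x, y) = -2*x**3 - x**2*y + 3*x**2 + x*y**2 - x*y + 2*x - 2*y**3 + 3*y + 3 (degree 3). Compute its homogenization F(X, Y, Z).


F(X, Y, Z) = -2*X**3 - X**2*Y + 3*X**2*Z + X*Y**2 - X*Y*Z + 2*X*Z**2 - 2*Y**3 + 3*Y*Z**2 + 3*Z**3

deg(f) = 3.
Substitute x = X/Z, y = Y/Z into f, then multiply by Z^3.
  monomial -2·x^3·y^0 ↦ -2·X^3·Y^0·Z^0.
  monomial -1·x^2·y^1 ↦ -1·X^2·Y^1·Z^0.
  monomial 3·x^2·y^0 ↦ 3·X^2·Y^0·Z^1.
  monomial 1·x^1·y^2 ↦ 1·X^1·Y^2·Z^0.
  monomial -1·x^1·y^1 ↦ -1·X^1·Y^1·Z^1.
  monomial 2·x^1·y^0 ↦ 2·X^1·Y^0·Z^2.
  monomial -2·x^0·y^3 ↦ -2·X^0·Y^3·Z^0.
  monomial 3·x^0·y^1 ↦ 3·X^0·Y^1·Z^2.
  monomial 3·x^0·y^0 ↦ 3·X^0·Y^0·Z^3.
Collecting: F(X, Y, Z) = -2*X**3 - X**2*Y + 3*X**2*Z + X*Y**2 - X*Y*Z + 2*X*Z**2 - 2*Y**3 + 3*Y*Z**2 + 3*Z**3.


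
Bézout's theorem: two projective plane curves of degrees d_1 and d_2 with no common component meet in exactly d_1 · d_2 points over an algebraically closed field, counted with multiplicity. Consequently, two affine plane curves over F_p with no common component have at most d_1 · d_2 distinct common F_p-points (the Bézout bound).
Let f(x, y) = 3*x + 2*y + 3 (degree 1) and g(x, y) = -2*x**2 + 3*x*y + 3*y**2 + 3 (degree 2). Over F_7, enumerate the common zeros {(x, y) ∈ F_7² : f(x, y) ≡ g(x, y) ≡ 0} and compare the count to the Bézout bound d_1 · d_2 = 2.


Common zeros: ∅; count = 0; Bézout bound = 2.

deg(f) = 1, deg(g) = 2, so Bézout bound = 2.
Scan x ∈ F_7. For each x, list the y ∈ F_7 with f(x, y) ≡ 0 and those with g(x, y) ≡ 0 (mod 7); the common zeros in that column are the intersection.
  x = 0: f ≡ 0 at y ∈ {2}; g ≡ 0 at y ∈ ∅; common: ∅.
  x = 1: f ≡ 0 at y ∈ {4}; g ≡ 0 at y ∈ {1, 5}; common: ∅.
  x = 2: f ≡ 0 at y ∈ {6}; g ≡ 0 at y ∈ ∅; common: ∅.
  x = 3: f ≡ 0 at y ∈ {1}; g ≡ 0 at y ∈ {5, 6}; common: ∅.
  x = 4: f ≡ 0 at y ∈ {3}; g ≡ 0 at y ∈ {1, 2}; common: ∅.
  x = 5: f ≡ 0 at y ∈ {5}; g ≡ 0 at y ∈ ∅; common: ∅.
  x = 6: f ≡ 0 at y ∈ {0}; g ≡ 0 at y ∈ {2, 6}; common: ∅.
Collecting: common zeros = ∅, so the count is 0.
Comparison with the Bézout bound: 0 ≤ 2 = deg(f)·deg(g), as expected for curves with no common component (the affine F_7-count falls short of the bound because intersections may lie at infinity, over extension fields, or carry multiplicity).


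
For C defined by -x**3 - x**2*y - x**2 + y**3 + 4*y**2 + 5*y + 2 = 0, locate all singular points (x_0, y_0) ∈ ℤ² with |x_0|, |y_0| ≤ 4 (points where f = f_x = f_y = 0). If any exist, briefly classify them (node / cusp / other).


Singular points: {(0, -1)}; classification: cusp.

Compute partial derivatives:
  f_x = -3*x**2 - 2*x*y - 2*x.
  f_y = -x**2 + 3*y**2 + 8*y + 5.
Scan x_0 ∈ {−4, ..., 4}. For each x_0, f_y(x_0, y) is a polynomial in y; find its integer roots y ∈ {−4, ..., 4}, then test f_x and f at those candidates.
  x = -4: f_y(-4, y) = 3*y**2 + 8*y - 11; vanishes at y ∈ {1}. (-4, 1): f_x = -32 ≠ 0.
  x = -3: f_y(-3, y) = 3*y**2 + 8*y - 4; no integer root y with |y| ≤ 4.
  x = -2: f_y(-2, y) = 3*y**2 + 8*y + 1; no integer root y with |y| ≤ 4.
  x = -1: f_y(-1, y) = 3*y**2 + 8*y + 4; vanishes at y ∈ {-2}. (-1, -2): f_x = -5 ≠ 0.
  x = 0: f_y(0, y) = 3*y**2 + 8*y + 5; vanishes at y ∈ {-1}. (0, -1): f_x = 0, f = 0 — SINGULAR.
  x = 1: f_y(1, y) = 3*y**2 + 8*y + 4; vanishes at y ∈ {-2}. (1, -2): f_x = -1 ≠ 0.
  x = 2: f_y(2, y) = 3*y**2 + 8*y + 1; no integer root y with |y| ≤ 4.
  x = 3: f_y(3, y) = 3*y**2 + 8*y - 4; no integer root y with |y| ≤ 4.
  x = 4: f_y(4, y) = 3*y**2 + 8*y - 11; vanishes at y ∈ {1}. (4, 1): f_x = -64 ≠ 0.
Only singular point on the grid: (0, -1).
Classify: substitute x = 0 + u, y = -1 + v and expand: f = -u**3 - u**2*v + v**3 + v**2.
No constant or linear terms (consistent with a singular point). Quadratic part: v**2. Cubic part: -u**3 - u**2*v + v**3.
The quadratic part v**2 is a perfect square, so there is a single (double) tangent line v = 0, i.e. y = -1. Restricting the cubic part to that line (v = 0) leaves -u**3 ≠ 0, so f is not divisible by v and the branch is v² ≈ u**3 to lowest order — this is a cusp.
Classification: cusp.


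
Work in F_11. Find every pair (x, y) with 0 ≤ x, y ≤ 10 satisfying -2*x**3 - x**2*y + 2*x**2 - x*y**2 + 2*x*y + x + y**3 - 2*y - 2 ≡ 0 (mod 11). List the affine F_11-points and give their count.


Affine F_11-points: {(1, 7), (1, 9), (2, 1), (7, 0), (10, 3)}; count = 5.

For each of the 121 pairs (x, y) ∈ F_11², evaluate f(x, y) mod 11. Record the zeros.
  x = 0: [0↦9, 1↦8, 2↦2, 3↦8, 4↦10, 5↦3, 6↦4, 7↦8, 8↦10, 9↦5, 10↦10]  zeros at y ∈ ∅
  x = 1: [0↦10, 1↦9, 2↦1, 3↦3, 4↦10, 5↦6, 6↦8, 7↦0, 8↦10, 9↦0, 10↦9]  zeros at y ∈ {7, 9}
  x = 2: [0↦3, 1↦0, 2↦10, 3↦6, 4↦5, 5↦2, 6↦3, 7↦3, 8↦8, 9↦2, 10↦2]  zeros at y ∈ {1}
  x = 3: [0↦9, 1↦2, 2↦6, 3↦5, 4↦5, 5↦1, 6↦10, 7↦5, 8↦3, 9↦10, 10↦10]  zeros at y ∈ ∅
  x = 4: [0↦5, 1↦3, 2↦10, 3↦10, 4↦9, 5↦2, 6↦6, 7↦5, 8↦5, 9↦1, 10↦10]  zeros at y ∈ ∅
  x = 5: [0↦1, 1↦2, 2↦10, 3↦9, 4↦5, 5↦4, 6↦1, 7↦2, 8↦2, 9↦7, 10↦1]  zeros at y ∈ ∅
  x = 6: [0↦7, 1↦9, 2↦5, 3↦1, 4↦3, 5↦6, 6↦5, 7↦6, 8↦4, 9↦5, 10↦4]  zeros at y ∈ ∅
  x = 7: [0↦0, 1↦1, 2↦5, 3↦7, 4↦2, 5↦7, 6↦6, 7↦5, 8↦10, 9↦5, 10↦7]  zeros at y ∈ {0}
  x = 8: [0↦1, 1↦10, 2↦9, 3↦4, 4↦1, 5↦6, 6↦3, 7↦9, 8↦8, 9↦6, 10↦9]  zeros at y ∈ ∅
  x = 9: [0↦9, 1↦2, 2↦5, 3↦2, 4↦10, 5↦2, 6↦6, 7↦6, 8↦8, 9↦7, 10↦9]  zeros at y ∈ ∅
  x = 10: [0↦1, 1↦9, 2↦3, 3↦0, 4↦6, 5↦5, 6↦3, 7↦6, 8↦9, 9↦7, 10↦6]  zeros at y ∈ {3}
Collecting zeros: affine points = {(1, 7), (1, 9), (2, 1), (7, 0), (10, 3)}.
Total count |C(F_11)_aff| = 5.


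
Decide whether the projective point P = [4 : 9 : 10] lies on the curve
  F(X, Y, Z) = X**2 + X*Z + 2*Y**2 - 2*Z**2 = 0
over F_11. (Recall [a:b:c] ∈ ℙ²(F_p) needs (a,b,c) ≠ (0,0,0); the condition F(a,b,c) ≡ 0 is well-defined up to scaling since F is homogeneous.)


F(4,9,10) ≡ 7 (mod 11); P is NOT on the curve.

Evaluate F(4, 9, 10) term-by-term (mod 11).
  X**2 ↦ 1·16·1·1 = 16
  X*Z ↦ 1·4·1·10 = 40
  2*Y**2 ↦ 2·1·81·1 = 162
  -2*Z**2 ↦ -2·1·1·100 = -200
Sum: F(4, 9, 10) = (16) + (40) + (162) + (-200) = 18.
Reducing mod 11: 18 ≡ 7 (mod 11).
Since F(a, b, c) ≡ 7 ≠ 0 (mod 11), P does NOT lie on the curve.


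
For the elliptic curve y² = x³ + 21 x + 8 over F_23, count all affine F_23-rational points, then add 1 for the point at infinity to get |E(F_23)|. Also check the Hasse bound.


Affine points = {(0, 10), (0, 13), (2, 9), (2, 14), (3, 11), (3, 12), (4, 8), (4, 15), (5, 10), (5, 13), (9, 11), (9, 12), (11, 11), (11, 12), (15, 8), (15, 15), (16, 1), (16, 22), (18, 10), (18, 13), (21, 2), (21, 21), (22, 3), (22, 20)}; affine count = 24; |E(F_23)| = 25.

Discriminant check: Δ ∝ 4a³ + 27b² = 4·21³ + 27·8² = 4·9261 + 27·64 ≡ 17 (mod 23). Nonzero ⇒ E is nonsingular.
For each x ∈ F_23, compute rhs = x³ + 21·x + 8 mod 23, then count y ∈ F_23 with y² ≡ rhs.
  x = 0: rhs = 8, matching y values: 10, 13 (2 points).
  x = 1: rhs = 7, matching y values: none (0 points).
  x = 2: rhs = 12, matching y values: 9, 14 (2 points).
  x = 3: rhs = 6, matching y values: 11, 12 (2 points).
  x = 4: rhs = 18, matching y values: 8, 15 (2 points).
  x = 5: rhs = 8, matching y values: 10, 13 (2 points).
  x = 6: rhs = 5, matching y values: none (0 points).
  x = 7: rhs = 15, matching y values: none (0 points).
  x = 8: rhs = 21, matching y values: none (0 points).
  x = 9: rhs = 6, matching y values: 11, 12 (2 points).
  x = 10: rhs = 22, matching y values: none (0 points).
  x = 11: rhs = 6, matching y values: 11, 12 (2 points).
  x = 12: rhs = 10, matching y values: none (0 points).
  x = 13: rhs = 17, matching y values: none (0 points).
  x = 14: rhs = 10, matching y values: none (0 points).
  x = 15: rhs = 18, matching y values: 8, 15 (2 points).
  x = 16: rhs = 1, matching y values: 1, 22 (2 points).
  x = 17: rhs = 11, matching y values: none (0 points).
  x = 18: rhs = 8, matching y values: 10, 13 (2 points).
  x = 19: rhs = 21, matching y values: none (0 points).
  x = 20: rhs = 10, matching y values: none (0 points).
  x = 21: rhs = 4, matching y values: 2, 21 (2 points).
  x = 22: rhs = 9, matching y values: 3, 20 (2 points).
Total affine count: 24.
Full point count |E(F_23)| = 24 + 1 = 25.
Hasse bound: |25 − (23+1)| = |1| = 1 ≤ 2√23 ≈ 9.5917 ✓.


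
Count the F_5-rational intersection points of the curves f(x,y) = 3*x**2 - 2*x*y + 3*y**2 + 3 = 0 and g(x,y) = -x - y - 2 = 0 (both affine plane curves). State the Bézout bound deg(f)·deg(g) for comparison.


Common zeros: {(0, 3), (3, 0)}; count = 2; Bézout bound = 2.

deg(f) = 2, deg(g) = 1, so Bézout bound = 2.
Scan x ∈ F_5. For each x, list the y ∈ F_5 with f(x, y) ≡ 0 and those with g(x, y) ≡ 0 (mod 5); the common zeros in that column are the intersection.
  x = 0: f ≡ 0 at y ∈ {2, 3}; g ≡ 0 at y ∈ {3}; common: {3}.
  x = 1: f ≡ 0 at y ∈ ∅; g ≡ 0 at y ∈ {2}; common: ∅.
  x = 2: f ≡ 0 at y ∈ {0, 3}; g ≡ 0 at y ∈ {1}; common: ∅.
  x = 3: f ≡ 0 at y ∈ {0, 2}; g ≡ 0 at y ∈ {0}; common: {0}.
  x = 4: f ≡ 0 at y ∈ ∅; g ≡ 0 at y ∈ {4}; common: ∅.
Collecting: common zeros = {(0, 3), (3, 0)}, so the count is 2.
Comparison with the Bézout bound: 2 ≤ 2 = deg(f)·deg(g), as expected for curves with no common component (the bound is attained).


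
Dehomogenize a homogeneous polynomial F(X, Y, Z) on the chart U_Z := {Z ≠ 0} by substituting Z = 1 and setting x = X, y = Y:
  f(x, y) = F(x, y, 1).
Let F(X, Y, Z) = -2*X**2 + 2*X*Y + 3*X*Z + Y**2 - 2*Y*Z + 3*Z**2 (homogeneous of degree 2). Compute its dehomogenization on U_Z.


f(x, y) = -2*x**2 + 2*x*y + 3*x + y**2 - 2*y + 3

On U_Z we set Z = 1. Each monomial c·X^i·Y^j·Z^k in F becomes c·x^i·y^j·1^k = c·x^i·y^j.
Substituting Z = 1: F(X, Y, 1) = -2*x**2 + 2*x*y + 3*x + y**2 - 2*y + 3.
Note: deg(f) ≤ deg(F) = 2; strict inequality happens when F is divisible by Z (lost terms).


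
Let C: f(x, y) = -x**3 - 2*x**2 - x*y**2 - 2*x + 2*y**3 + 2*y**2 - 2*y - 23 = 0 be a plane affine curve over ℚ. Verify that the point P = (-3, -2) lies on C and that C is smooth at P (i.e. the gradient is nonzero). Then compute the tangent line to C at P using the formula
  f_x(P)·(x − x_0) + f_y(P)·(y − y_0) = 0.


Tangent line at P: -21*x + 2*y - 59 = 0.

Step 1: f(-3, -2) = 0, so P lies on C.
Step 2: partial derivatives
  f_x(x, y) = -3*x**2 - 4*x - y**2 - 2, f_y(x, y) = -2*x*y + 6*y**2 + 4*y - 2.
  f_x(P) = -21, f_y(P) = 2 (gradient nonzero, so P is smooth).
Step 3: tangent line at P: -21·(x − -3) + 2·(y − -2) = 0.
Expanding: -21*x + 2*y - 59 = 0.


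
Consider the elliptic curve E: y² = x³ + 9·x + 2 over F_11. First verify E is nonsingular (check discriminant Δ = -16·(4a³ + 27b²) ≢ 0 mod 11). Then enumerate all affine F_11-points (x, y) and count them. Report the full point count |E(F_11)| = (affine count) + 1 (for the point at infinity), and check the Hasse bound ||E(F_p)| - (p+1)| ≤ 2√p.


Affine points = {(1, 1), (1, 10), (3, 1), (3, 10), (4, 5), (4, 6), (7, 1), (7, 10), (8, 5), (8, 6), (9, 3), (9, 8), (10, 5), (10, 6)}; affine count = 14; |E(F_11)| = 15.

Discriminant check: Δ ∝ 4a³ + 27b² = 4·9³ + 27·2² = 4·729 + 27·4 ≡ 10 (mod 11). Nonzero ⇒ E is nonsingular.
For each x ∈ F_11, compute rhs = x³ + 9·x + 2 mod 11, then count y ∈ F_11 with y² ≡ rhs.
  x = 0: rhs = 2, matching y values: none (0 points).
  x = 1: rhs = 1, matching y values: 1, 10 (2 points).
  x = 2: rhs = 6, matching y values: none (0 points).
  x = 3: rhs = 1, matching y values: 1, 10 (2 points).
  x = 4: rhs = 3, matching y values: 5, 6 (2 points).
  x = 5: rhs = 7, matching y values: none (0 points).
  x = 6: rhs = 8, matching y values: none (0 points).
  x = 7: rhs = 1, matching y values: 1, 10 (2 points).
  x = 8: rhs = 3, matching y values: 5, 6 (2 points).
  x = 9: rhs = 9, matching y values: 3, 8 (2 points).
  x = 10: rhs = 3, matching y values: 5, 6 (2 points).
Total affine count: 14.
Full point count |E(F_11)| = 14 + 1 = 15.
Hasse bound: |15 − (11+1)| = |3| = 3 ≤ 2√11 ≈ 6.6332 ✓.


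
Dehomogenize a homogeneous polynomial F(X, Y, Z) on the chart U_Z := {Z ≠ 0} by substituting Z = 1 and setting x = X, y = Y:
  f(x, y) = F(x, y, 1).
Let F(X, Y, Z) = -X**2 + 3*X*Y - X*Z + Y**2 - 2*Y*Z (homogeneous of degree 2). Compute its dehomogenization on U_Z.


f(x, y) = -x**2 + 3*x*y - x + y**2 - 2*y

On U_Z we set Z = 1. Each monomial c·X^i·Y^j·Z^k in F becomes c·x^i·y^j·1^k = c·x^i·y^j.
Substituting Z = 1: F(X, Y, 1) = -x**2 + 3*x*y - x + y**2 - 2*y.
Note: deg(f) ≤ deg(F) = 2; strict inequality happens when F is divisible by Z (lost terms).


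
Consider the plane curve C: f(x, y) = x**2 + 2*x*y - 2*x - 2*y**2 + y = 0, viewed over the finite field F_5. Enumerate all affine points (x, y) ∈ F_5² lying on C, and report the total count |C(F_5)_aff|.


Affine F_5-points: {(0, 0), (0, 3), (1, 1), (1, 3), (2, 0), (4, 1)}; count = 6.

For each of the 25 pairs (x, y) ∈ F_5², evaluate f(x, y) mod 5. Record the zeros.
  x = 0: [0↦0, 1↦4, 2↦4, 3↦0, 4↦2]  zeros at y ∈ {0, 3}
  x = 1: [0↦4, 1↦0, 2↦2, 3↦0, 4↦4]  zeros at y ∈ {1, 3}
  x = 2: [0↦0, 1↦3, 2↦2, 3↦2, 4↦3]  zeros at y ∈ {0}
  x = 3: [0↦3, 1↦3, 2↦4, 3↦1, 4↦4]  zeros at y ∈ ∅
  x = 4: [0↦3, 1↦0, 2↦3, 3↦2, 4↦2]  zeros at y ∈ {1}
Collecting zeros: affine points = {(0, 0), (0, 3), (1, 1), (1, 3), (2, 0), (4, 1)}.
Total count |C(F_5)_aff| = 6.


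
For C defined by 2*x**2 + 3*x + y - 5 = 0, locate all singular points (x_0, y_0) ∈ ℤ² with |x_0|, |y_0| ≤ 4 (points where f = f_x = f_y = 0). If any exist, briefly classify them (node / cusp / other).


No singular points in the scanned grid; C is smooth there.

Compute partial derivatives:
  f_x = 4*x + 3.
  f_y = 1.
f_y = 1 is a nonzero constant, so f_y never vanishes: no point (x, y) can satisfy f = f_x = f_y = 0. In particular no (x, y) ∈ {−4, ..., 4}² is singular; the curve is smooth.


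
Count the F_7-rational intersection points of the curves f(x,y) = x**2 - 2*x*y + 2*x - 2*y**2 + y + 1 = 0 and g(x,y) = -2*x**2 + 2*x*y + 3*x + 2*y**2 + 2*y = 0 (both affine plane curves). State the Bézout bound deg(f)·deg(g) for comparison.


Common zeros: {(4, 3)}; count = 1; Bézout bound = 4.

deg(f) = 2, deg(g) = 2, so Bézout bound = 4.
Scan x ∈ F_7. For each x, list the y ∈ F_7 with f(x, y) ≡ 0 and those with g(x, y) ≡ 0 (mod 7); the common zeros in that column are the intersection.
  x = 0: f ≡ 0 at y ∈ {1, 3}; g ≡ 0 at y ∈ {0, 6}; common: ∅.
  x = 1: f ≡ 0 at y ∈ ∅; g ≡ 0 at y ∈ {1, 4}; common: ∅.
  x = 2: f ≡ 0 at y ∈ {4, 5}; g ≡ 0 at y ∈ ∅; common: ∅.
  x = 3: f ≡ 0 at y ∈ ∅; g ≡ 0 at y ∈ ∅; common: ∅.
  x = 4: f ≡ 0 at y ∈ {3, 4}; g ≡ 0 at y ∈ {3, 6}; common: {3}.
  x = 5: f ≡ 0 at y ∈ ∅; g ≡ 0 at y ∈ {0, 1}; common: ∅.
  x = 6: f ≡ 0 at y ∈ {0, 5}; g ≡ 0 at y ∈ ∅; common: ∅.
Collecting: common zeros = {(4, 3)}, so the count is 1.
Comparison with the Bézout bound: 1 ≤ 4 = deg(f)·deg(g), as expected for curves with no common component (the affine F_7-count falls short of the bound because intersections may lie at infinity, over extension fields, or carry multiplicity).


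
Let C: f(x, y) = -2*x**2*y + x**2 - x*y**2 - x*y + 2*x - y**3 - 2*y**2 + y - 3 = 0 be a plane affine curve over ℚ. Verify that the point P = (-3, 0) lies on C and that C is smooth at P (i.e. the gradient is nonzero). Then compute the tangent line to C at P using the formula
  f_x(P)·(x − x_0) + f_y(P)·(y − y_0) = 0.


Tangent line at P: -4*x - 14*y - 12 = 0.

Step 1: f(-3, 0) = 0, so P lies on C.
Step 2: partial derivatives
  f_x(x, y) = -4*x*y + 2*x - y**2 - y + 2, f_y(x, y) = -2*x**2 - 2*x*y - x - 3*y**2 - 4*y + 1.
  f_x(P) = -4, f_y(P) = -14 (gradient nonzero, so P is smooth).
Step 3: tangent line at P: -4·(x − -3) + -14·(y − 0) = 0.
Expanding: -4*x - 14*y - 12 = 0.


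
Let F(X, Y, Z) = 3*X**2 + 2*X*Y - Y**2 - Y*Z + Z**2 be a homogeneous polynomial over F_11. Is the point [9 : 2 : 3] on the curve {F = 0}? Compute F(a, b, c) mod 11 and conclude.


F(9,2,3) ≡ 3 (mod 11); P is NOT on the curve.

Evaluate F(9, 2, 3) term-by-term (mod 11).
  3*X**2 ↦ 3·81·1·1 = 243
  2*X*Y ↦ 2·9·2·1 = 36
  -Y**2 ↦ -1·1·4·1 = -4
  -Y*Z ↦ -1·1·2·3 = -6
  Z**2 ↦ 1·1·1·9 = 9
Sum: F(9, 2, 3) = (243) + (36) + (-4) + (-6) + (9) = 278.
Reducing mod 11: 278 ≡ 3 (mod 11).
Since F(a, b, c) ≡ 3 ≠ 0 (mod 11), P does NOT lie on the curve.


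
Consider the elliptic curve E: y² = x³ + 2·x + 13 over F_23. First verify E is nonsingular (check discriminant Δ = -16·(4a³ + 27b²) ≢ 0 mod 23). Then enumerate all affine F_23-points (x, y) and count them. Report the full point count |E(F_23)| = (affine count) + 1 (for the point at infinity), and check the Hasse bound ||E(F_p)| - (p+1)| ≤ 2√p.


Affine points = {(0, 6), (0, 17), (1, 4), (1, 19), (2, 5), (2, 18), (3, 0), (4, 4), (4, 19), (7, 5), (7, 18), (8, 9), (8, 14), (9, 1), (9, 22), (11, 3), (11, 20), (14, 5), (14, 18), (16, 1), (16, 22), (18, 4), (18, 19), (20, 7), (20, 16), (21, 1), (21, 22)}; affine count = 27; |E(F_23)| = 28.

Discriminant check: Δ ∝ 4a³ + 27b² = 4·2³ + 27·13² = 4·8 + 27·169 ≡ 18 (mod 23). Nonzero ⇒ E is nonsingular.
For each x ∈ F_23, compute rhs = x³ + 2·x + 13 mod 23, then count y ∈ F_23 with y² ≡ rhs.
  x = 0: rhs = 13, matching y values: 6, 17 (2 points).
  x = 1: rhs = 16, matching y values: 4, 19 (2 points).
  x = 2: rhs = 2, matching y values: 5, 18 (2 points).
  x = 3: rhs = 0, matching y values: 0 (1 points).
  x = 4: rhs = 16, matching y values: 4, 19 (2 points).
  x = 5: rhs = 10, matching y values: none (0 points).
  x = 6: rhs = 11, matching y values: none (0 points).
  x = 7: rhs = 2, matching y values: 5, 18 (2 points).
  x = 8: rhs = 12, matching y values: 9, 14 (2 points).
  x = 9: rhs = 1, matching y values: 1, 22 (2 points).
  x = 10: rhs = 21, matching y values: none (0 points).
  x = 11: rhs = 9, matching y values: 3, 20 (2 points).
  x = 12: rhs = 17, matching y values: none (0 points).
  x = 13: rhs = 5, matching y values: none (0 points).
  x = 14: rhs = 2, matching y values: 5, 18 (2 points).
  x = 15: rhs = 14, matching y values: none (0 points).
  x = 16: rhs = 1, matching y values: 1, 22 (2 points).
  x = 17: rhs = 15, matching y values: none (0 points).
  x = 18: rhs = 16, matching y values: 4, 19 (2 points).
  x = 19: rhs = 10, matching y values: none (0 points).
  x = 20: rhs = 3, matching y values: 7, 16 (2 points).
  x = 21: rhs = 1, matching y values: 1, 22 (2 points).
  x = 22: rhs = 10, matching y values: none (0 points).
Total affine count: 27.
Full point count |E(F_23)| = 27 + 1 = 28.
Hasse bound: |28 − (23+1)| = |4| = 4 ≤ 2√23 ≈ 9.5917 ✓.


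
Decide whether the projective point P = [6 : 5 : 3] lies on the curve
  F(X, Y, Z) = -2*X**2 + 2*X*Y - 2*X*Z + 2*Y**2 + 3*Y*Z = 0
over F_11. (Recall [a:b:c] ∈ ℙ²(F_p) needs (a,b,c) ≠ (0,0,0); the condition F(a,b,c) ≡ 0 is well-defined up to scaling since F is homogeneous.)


F(6,5,3) ≡ 3 (mod 11); P is NOT on the curve.

Evaluate F(6, 5, 3) term-by-term (mod 11).
  -2*X**2 ↦ -2·36·1·1 = -72
  2*X*Y ↦ 2·6·5·1 = 60
  -2*X*Z ↦ -2·6·1·3 = -36
  2*Y**2 ↦ 2·1·25·1 = 50
  3*Y*Z ↦ 3·1·5·3 = 45
Sum: F(6, 5, 3) = (-72) + (60) + (-36) + (50) + (45) = 47.
Reducing mod 11: 47 ≡ 3 (mod 11).
Since F(a, b, c) ≡ 3 ≠ 0 (mod 11), P does NOT lie on the curve.


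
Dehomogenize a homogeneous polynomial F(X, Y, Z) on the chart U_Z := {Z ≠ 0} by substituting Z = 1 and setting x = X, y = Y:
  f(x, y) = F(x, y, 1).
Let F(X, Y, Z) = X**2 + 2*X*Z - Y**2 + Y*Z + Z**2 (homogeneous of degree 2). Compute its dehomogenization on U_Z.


f(x, y) = x**2 + 2*x - y**2 + y + 1

On U_Z we set Z = 1. Each monomial c·X^i·Y^j·Z^k in F becomes c·x^i·y^j·1^k = c·x^i·y^j.
Substituting Z = 1: F(X, Y, 1) = x**2 + 2*x - y**2 + y + 1.
Note: deg(f) ≤ deg(F) = 2; strict inequality happens when F is divisible by Z (lost terms).


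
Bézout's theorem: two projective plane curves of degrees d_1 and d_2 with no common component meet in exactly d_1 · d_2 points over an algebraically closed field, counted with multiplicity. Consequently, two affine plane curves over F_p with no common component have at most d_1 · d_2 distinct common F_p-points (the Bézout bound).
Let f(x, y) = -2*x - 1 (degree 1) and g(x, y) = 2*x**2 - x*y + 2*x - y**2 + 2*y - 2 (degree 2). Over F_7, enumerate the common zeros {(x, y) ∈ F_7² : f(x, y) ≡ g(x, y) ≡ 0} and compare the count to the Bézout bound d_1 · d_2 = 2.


Common zeros: ∅; count = 0; Bézout bound = 2.

deg(f) = 1, deg(g) = 2, so Bézout bound = 2.
Scan x ∈ F_7. For each x, list the y ∈ F_7 with f(x, y) ≡ 0 and those with g(x, y) ≡ 0 (mod 7); the common zeros in that column are the intersection.
  x = 0: f ≡ 0 at y ∈ ∅; g ≡ 0 at y ∈ ∅; common: ∅.
  x = 1: f ≡ 0 at y ∈ ∅; g ≡ 0 at y ∈ {2, 6}; common: ∅.
  x = 2: f ≡ 0 at y ∈ ∅; g ≡ 0 at y ∈ ∅; common: ∅.
  x = 3: f ≡ 0 at y ∈ {0, 1, 2, 3, 4, 5, 6}; g ≡ 0 at y ∈ ∅; common: ∅.
  x = 4: f ≡ 0 at y ∈ ∅; g ≡ 0 at y ∈ {1, 4}; common: ∅.
  x = 5: f ≡ 0 at y ∈ ∅; g ≡ 0 at y ∈ ∅; common: ∅.
  x = 6: f ≡ 0 at y ∈ ∅; g ≡ 0 at y ∈ {1, 2}; common: ∅.
Collecting: common zeros = ∅, so the count is 0.
Comparison with the Bézout bound: 0 ≤ 2 = deg(f)·deg(g), as expected for curves with no common component (the affine F_7-count falls short of the bound because intersections may lie at infinity, over extension fields, or carry multiplicity).


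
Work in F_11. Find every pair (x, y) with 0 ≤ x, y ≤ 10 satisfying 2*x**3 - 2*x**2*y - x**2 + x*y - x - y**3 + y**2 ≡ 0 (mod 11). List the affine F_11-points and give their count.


Affine F_11-points: {(0, 0), (0, 1), (1, 0), (3, 4), (4, 5), (4, 9), (5, 0), (7, 1), (9, 3)}; count = 9.

For each of the 121 pairs (x, y) ∈ F_11², evaluate f(x, y) mod 11. Record the zeros.
  x = 0: [0↦0, 1↦0, 2↦7, 3↦4, 4↦7, 5↦10, 6↦7, 7↦3, 8↦3, 9↦1, 10↦2]  zeros at y ∈ {0, 1}
  x = 1: [0↦0, 1↦10, 2↦5, 3↦1, 4↦3, 5↦5, 6↦1, 7↦7, 8↦6, 9↦3, 10↦3]  zeros at y ∈ {0}
  x = 2: [0↦10, 1↦4, 2↦5, 3↦7, 4↦4, 5↦1, 6↦3, 7↦4, 8↦9, 9↦1, 10↦7]  zeros at y ∈ ∅
  x = 3: [0↦9, 1↦5, 2↦8, 3↦1, 4↦0, 5↦10, 6↦3, 7↦6, 8↦2, 9↦7, 10↦4]  zeros at y ∈ {4}
  x = 4: [0↦9, 1↦3, 2↦4, 3↦6, 4↦3, 5↦0, 6↦2, 7↦3, 8↦8, 9↦0, 10↦6]  zeros at y ∈ {5, 9}
  x = 5: [0↦0, 1↦10, 2↦5, 3↦1, 4↦3, 5↦5, 6↦1, 7↦7, 8↦6, 9↦3, 10↦3]  zeros at y ∈ {0}
  x = 6: [0↦5, 1↦5, 2↦1, 3↦9, 4↦1, 5↦4, 6↦1, 7↦8, 8↦8, 9↦6, 10↦7]  zeros at y ∈ ∅
  x = 7: [0↦3, 1↦0, 2↦4, 3↦9, 4↦9, 5↦9, 6↦3, 7↦7, 8↦4, 9↦10, 10↦8]  zeros at y ∈ {1}
  x = 8: [0↦6, 1↦7, 2↦4, 3↦2, 4↦6, 5↦10, 6↦8, 7↦5, 8↦6, 9↦5, 10↦7]  zeros at y ∈ ∅
  x = 9: [0↦4, 1↦5, 2↦2, 3↦0, 4↦4, 5↦8, 6↦6, 7↦3, 8↦4, 9↦3, 10↦5]  zeros at y ∈ {3}
  x = 10: [0↦9, 1↦6, 2↦10, 3↦4, 4↦4, 5↦4, 6↦9, 7↦2, 8↦10, 9↦5, 10↦3]  zeros at y ∈ ∅
Collecting zeros: affine points = {(0, 0), (0, 1), (1, 0), (3, 4), (4, 5), (4, 9), (5, 0), (7, 1), (9, 3)}.
Total count |C(F_11)_aff| = 9.


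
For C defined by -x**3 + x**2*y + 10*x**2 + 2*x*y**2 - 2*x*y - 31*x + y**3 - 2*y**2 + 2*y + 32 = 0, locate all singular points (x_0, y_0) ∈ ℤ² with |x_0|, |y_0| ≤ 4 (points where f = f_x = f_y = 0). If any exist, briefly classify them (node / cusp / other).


Singular points: {(3, -1)}; classification: cusp.

Compute partial derivatives:
  f_x = -3*x**2 + 2*x*y + 20*x + 2*y**2 - 2*y - 31.
  f_y = x**2 + 4*x*y - 2*x + 3*y**2 - 4*y + 2.
Scan x_0 ∈ {−4, ..., 4}. For each x_0, f_y(x_0, y) is a polynomial in y; find its integer roots y ∈ {−4, ..., 4}, then test f_x and f at those candidates.
  x = -4: f_y(-4, y) = 3*y**2 - 20*y + 26; no integer root y with |y| ≤ 4.
  x = -3: f_y(-3, y) = 3*y**2 - 16*y + 17; no integer root y with |y| ≤ 4.
  x = -2: f_y(-2, y) = 3*y**2 - 12*y + 10; no integer root y with |y| ≤ 4.
  x = -1: f_y(-1, y) = 3*y**2 - 8*y + 5; vanishes at y ∈ {1}. (-1, 1): f_x = -56 ≠ 0.
  x = 0: f_y(0, y) = 3*y**2 - 4*y + 2; no integer root y with |y| ≤ 4.
  x = 1: f_y(1, y) = 3*y**2 + 1; no integer root y with |y| ≤ 4.
  x = 2: f_y(2, y) = 3*y**2 + 4*y + 2; no integer root y with |y| ≤ 4.
  x = 3: f_y(3, y) = 3*y**2 + 8*y + 5; vanishes at y ∈ {-1}. (3, -1): f_x = 0, f = 0 — SINGULAR.
  x = 4: f_y(4, y) = 3*y**2 + 12*y + 10; no integer root y with |y| ≤ 4.
Only singular point on the grid: (3, -1).
Classify: substitute x = 3 + u, y = -1 + v and expand: f = -u**3 + u**2*v + 2*u*v**2 + v**3 + v**2.
No constant or linear terms (consistent with a singular point). Quadratic part: v**2. Cubic part: -u**3 + u**2*v + 2*u*v**2 + v**3.
The quadratic part v**2 is a perfect square, so there is a single (double) tangent line v = 0, i.e. y = -1. Restricting the cubic part to that line (v = 0) leaves -u**3 ≠ 0, so f is not divisible by v and the branch is v² ≈ u**3 to lowest order — this is a cusp.
Classification: cusp.


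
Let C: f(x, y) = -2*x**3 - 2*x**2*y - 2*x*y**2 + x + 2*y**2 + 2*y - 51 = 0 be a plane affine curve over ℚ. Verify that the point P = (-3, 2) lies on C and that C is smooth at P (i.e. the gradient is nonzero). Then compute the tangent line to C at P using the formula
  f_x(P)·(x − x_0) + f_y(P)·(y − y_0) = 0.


Tangent line at P: -37*x + 16*y - 143 = 0.

Step 1: f(-3, 2) = 0, so P lies on C.
Step 2: partial derivatives
  f_x(x, y) = -6*x**2 - 4*x*y - 2*y**2 + 1, f_y(x, y) = -2*x**2 - 4*x*y + 4*y + 2.
  f_x(P) = -37, f_y(P) = 16 (gradient nonzero, so P is smooth).
Step 3: tangent line at P: -37·(x − -3) + 16·(y − 2) = 0.
Expanding: -37*x + 16*y - 143 = 0.


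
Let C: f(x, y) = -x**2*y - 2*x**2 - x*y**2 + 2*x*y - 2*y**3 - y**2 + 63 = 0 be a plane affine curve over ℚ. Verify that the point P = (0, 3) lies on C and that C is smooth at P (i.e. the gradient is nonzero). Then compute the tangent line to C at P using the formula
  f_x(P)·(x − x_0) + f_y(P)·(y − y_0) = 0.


Tangent line at P: -3*x - 60*y + 180 = 0.

Step 1: f(0, 3) = 0, so P lies on C.
Step 2: partial derivatives
  f_x(x, y) = -2*x*y - 4*x - y**2 + 2*y, f_y(x, y) = -x**2 - 2*x*y + 2*x - 6*y**2 - 2*y.
  f_x(P) = -3, f_y(P) = -60 (gradient nonzero, so P is smooth).
Step 3: tangent line at P: -3·(x − 0) + -60·(y − 3) = 0.
Expanding: -3*x - 60*y + 180 = 0.


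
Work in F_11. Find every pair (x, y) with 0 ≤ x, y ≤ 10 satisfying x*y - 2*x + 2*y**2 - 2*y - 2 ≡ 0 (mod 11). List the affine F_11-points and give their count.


Affine F_11-points: {(0, 4), (0, 8), (1, 3), (2, 5), (2, 6), (8, 9), (8, 10), (9, 1), (10, 0), (10, 7)}; count = 10.

For each of the 121 pairs (x, y) ∈ F_11², evaluate f(x, y) mod 11. Record the zeros.
  x = 0: [0↦9, 1↦9, 2↦2, 3↦10, 4↦0, 5↦5, 6↦3, 7↦5, 8↦0, 9↦10, 10↦2]  zeros at y ∈ {4, 8}
  x = 1: [0↦7, 1↦8, 2↦2, 3↦0, 4↦2, 5↦8, 6↦7, 7↦10, 8↦6, 9↦6, 10↦10]  zeros at y ∈ {3}
  x = 2: [0↦5, 1↦7, 2↦2, 3↦1, 4↦4, 5↦0, 6↦0, 7↦4, 8↦1, 9↦2, 10↦7]  zeros at y ∈ {5, 6}
  x = 3: [0↦3, 1↦6, 2↦2, 3↦2, 4↦6, 5↦3, 6↦4, 7↦9, 8↦7, 9↦9, 10↦4]  zeros at y ∈ ∅
  x = 4: [0↦1, 1↦5, 2↦2, 3↦3, 4↦8, 5↦6, 6↦8, 7↦3, 8↦2, 9↦5, 10↦1]  zeros at y ∈ ∅
  x = 5: [0↦10, 1↦4, 2↦2, 3↦4, 4↦10, 5↦9, 6↦1, 7↦8, 8↦8, 9↦1, 10↦9]  zeros at y ∈ ∅
  x = 6: [0↦8, 1↦3, 2↦2, 3↦5, 4↦1, 5↦1, 6↦5, 7↦2, 8↦3, 9↦8, 10↦6]  zeros at y ∈ ∅
  x = 7: [0↦6, 1↦2, 2↦2, 3↦6, 4↦3, 5↦4, 6↦9, 7↦7, 8↦9, 9↦4, 10↦3]  zeros at y ∈ ∅
  x = 8: [0↦4, 1↦1, 2↦2, 3↦7, 4↦5, 5↦7, 6↦2, 7↦1, 8↦4, 9↦0, 10↦0]  zeros at y ∈ {9, 10}
  x = 9: [0↦2, 1↦0, 2↦2, 3↦8, 4↦7, 5↦10, 6↦6, 7↦6, 8↦10, 9↦7, 10↦8]  zeros at y ∈ {1}
  x = 10: [0↦0, 1↦10, 2↦2, 3↦9, 4↦9, 5↦2, 6↦10, 7↦0, 8↦5, 9↦3, 10↦5]  zeros at y ∈ {0, 7}
Collecting zeros: affine points = {(0, 4), (0, 8), (1, 3), (2, 5), (2, 6), (8, 9), (8, 10), (9, 1), (10, 0), (10, 7)}.
Total count |C(F_11)_aff| = 10.


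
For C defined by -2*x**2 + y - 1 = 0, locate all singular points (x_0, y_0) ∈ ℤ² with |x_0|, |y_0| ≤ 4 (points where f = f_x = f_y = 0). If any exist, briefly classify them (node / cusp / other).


No singular points in the scanned grid; C is smooth there.

Compute partial derivatives:
  f_x = -4*x.
  f_y = 1.
f_y = 1 is a nonzero constant, so f_y never vanishes: no point (x, y) can satisfy f = f_x = f_y = 0. In particular no (x, y) ∈ {−4, ..., 4}² is singular; the curve is smooth.


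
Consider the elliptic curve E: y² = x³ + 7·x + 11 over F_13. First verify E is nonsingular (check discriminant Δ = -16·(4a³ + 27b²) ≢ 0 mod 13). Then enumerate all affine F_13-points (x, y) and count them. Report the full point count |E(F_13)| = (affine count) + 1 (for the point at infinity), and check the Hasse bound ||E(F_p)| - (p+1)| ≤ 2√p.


Affine points = {(4, 5), (4, 8), (6, 3), (6, 10), (7, 0), (9, 6), (9, 7), (12, 4), (12, 9)}; affine count = 9; |E(F_13)| = 10.

Discriminant check: Δ ∝ 4a³ + 27b² = 4·7³ + 27·11² = 4·343 + 27·121 ≡ 11 (mod 13). Nonzero ⇒ E is nonsingular.
For each x ∈ F_13, compute rhs = x³ + 7·x + 11 mod 13, then count y ∈ F_13 with y² ≡ rhs.
  x = 0: rhs = 11, matching y values: none (0 points).
  x = 1: rhs = 6, matching y values: none (0 points).
  x = 2: rhs = 7, matching y values: none (0 points).
  x = 3: rhs = 7, matching y values: none (0 points).
  x = 4: rhs = 12, matching y values: 5, 8 (2 points).
  x = 5: rhs = 2, matching y values: none (0 points).
  x = 6: rhs = 9, matching y values: 3, 10 (2 points).
  x = 7: rhs = 0, matching y values: 0 (1 points).
  x = 8: rhs = 7, matching y values: none (0 points).
  x = 9: rhs = 10, matching y values: 6, 7 (2 points).
  x = 10: rhs = 2, matching y values: none (0 points).
  x = 11: rhs = 2, matching y values: none (0 points).
  x = 12: rhs = 3, matching y values: 4, 9 (2 points).
Total affine count: 9.
Full point count |E(F_13)| = 9 + 1 = 10.
Hasse bound: |10 − (13+1)| = |-4| = 4 ≤ 2√13 ≈ 7.2111 ✓.


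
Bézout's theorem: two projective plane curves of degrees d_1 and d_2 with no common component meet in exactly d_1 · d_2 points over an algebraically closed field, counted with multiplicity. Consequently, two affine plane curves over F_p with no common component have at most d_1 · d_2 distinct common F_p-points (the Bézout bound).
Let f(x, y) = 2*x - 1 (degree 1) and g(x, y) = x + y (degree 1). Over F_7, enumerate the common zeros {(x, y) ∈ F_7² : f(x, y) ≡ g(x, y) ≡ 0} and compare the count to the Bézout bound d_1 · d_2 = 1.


Common zeros: {(4, 3)}; count = 1; Bézout bound = 1.

deg(f) = 1, deg(g) = 1, so Bézout bound = 1.
Scan x ∈ F_7. For each x, list the y ∈ F_7 with f(x, y) ≡ 0 and those with g(x, y) ≡ 0 (mod 7); the common zeros in that column are the intersection.
  x = 0: f ≡ 0 at y ∈ ∅; g ≡ 0 at y ∈ {0}; common: ∅.
  x = 1: f ≡ 0 at y ∈ ∅; g ≡ 0 at y ∈ {6}; common: ∅.
  x = 2: f ≡ 0 at y ∈ ∅; g ≡ 0 at y ∈ {5}; common: ∅.
  x = 3: f ≡ 0 at y ∈ ∅; g ≡ 0 at y ∈ {4}; common: ∅.
  x = 4: f ≡ 0 at y ∈ {0, 1, 2, 3, 4, 5, 6}; g ≡ 0 at y ∈ {3}; common: {3}.
  x = 5: f ≡ 0 at y ∈ ∅; g ≡ 0 at y ∈ {2}; common: ∅.
  x = 6: f ≡ 0 at y ∈ ∅; g ≡ 0 at y ∈ {1}; common: ∅.
Collecting: common zeros = {(4, 3)}, so the count is 1.
Comparison with the Bézout bound: 1 ≤ 1 = deg(f)·deg(g), as expected for curves with no common component (the bound is attained).


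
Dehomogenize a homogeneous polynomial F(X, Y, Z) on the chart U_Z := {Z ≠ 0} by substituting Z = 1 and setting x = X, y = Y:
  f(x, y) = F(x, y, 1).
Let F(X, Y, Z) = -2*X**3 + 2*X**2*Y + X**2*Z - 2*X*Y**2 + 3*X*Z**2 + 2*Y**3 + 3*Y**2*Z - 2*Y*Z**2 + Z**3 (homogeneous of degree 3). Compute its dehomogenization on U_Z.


f(x, y) = -2*x**3 + 2*x**2*y + x**2 - 2*x*y**2 + 3*x + 2*y**3 + 3*y**2 - 2*y + 1

On U_Z we set Z = 1. Each monomial c·X^i·Y^j·Z^k in F becomes c·x^i·y^j·1^k = c·x^i·y^j.
Substituting Z = 1: F(X, Y, 1) = -2*x**3 + 2*x**2*y + x**2 - 2*x*y**2 + 3*x + 2*y**3 + 3*y**2 - 2*y + 1.
Note: deg(f) ≤ deg(F) = 3; strict inequality happens when F is divisible by Z (lost terms).


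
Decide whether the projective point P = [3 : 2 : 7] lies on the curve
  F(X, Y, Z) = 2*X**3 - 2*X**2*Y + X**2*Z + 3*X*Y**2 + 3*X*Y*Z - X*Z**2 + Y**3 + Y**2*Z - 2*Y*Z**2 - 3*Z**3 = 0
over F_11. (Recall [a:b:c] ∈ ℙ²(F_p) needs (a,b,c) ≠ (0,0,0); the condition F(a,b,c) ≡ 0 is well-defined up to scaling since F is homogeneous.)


F(3,2,7) ≡ 7 (mod 11); P is NOT on the curve.

Evaluate F(3, 2, 7) term-by-term (mod 11).
  2*X**3 ↦ 2·27·1·1 = 54
  -2*X**2*Y ↦ -2·9·2·1 = -36
  X**2*Z ↦ 1·9·1·7 = 63
  3*X*Y**2 ↦ 3·3·4·1 = 36
  3*X*Y*Z ↦ 3·3·2·7 = 126
  -X*Z**2 ↦ -1·3·1·49 = -147
  Y**3 ↦ 1·1·8·1 = 8
  Y**2*Z ↦ 1·1·4·7 = 28
  -2*Y*Z**2 ↦ -2·1·2·49 = -196
  -3*Z**3 ↦ -3·1·1·343 = -1029
Sum: F(3, 2, 7) = (54) + (-36) + (63) + (36) + (126) + (-147) + (8) + (28) + (-196) + (-1029) = -1093.
Reducing mod 11: -1093 ≡ 7 (mod 11).
Since F(a, b, c) ≡ 7 ≠ 0 (mod 11), P does NOT lie on the curve.


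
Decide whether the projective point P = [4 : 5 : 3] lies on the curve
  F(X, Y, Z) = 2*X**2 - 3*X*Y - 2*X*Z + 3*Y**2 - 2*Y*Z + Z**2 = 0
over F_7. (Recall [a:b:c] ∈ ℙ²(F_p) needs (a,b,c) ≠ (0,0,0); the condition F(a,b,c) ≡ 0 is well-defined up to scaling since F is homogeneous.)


F(4,5,3) ≡ 2 (mod 7); P is NOT on the curve.

Evaluate F(4, 5, 3) term-by-term (mod 7).
  2*X**2 ↦ 2·16·1·1 = 32
  -3*X*Y ↦ -3·4·5·1 = -60
  -2*X*Z ↦ -2·4·1·3 = -24
  3*Y**2 ↦ 3·1·25·1 = 75
  -2*Y*Z ↦ -2·1·5·3 = -30
  Z**2 ↦ 1·1·1·9 = 9
Sum: F(4, 5, 3) = (32) + (-60) + (-24) + (75) + (-30) + (9) = 2.
Reducing mod 7: 2 ≡ 2 (mod 7).
Since F(a, b, c) ≡ 2 ≠ 0 (mod 7), P does NOT lie on the curve.


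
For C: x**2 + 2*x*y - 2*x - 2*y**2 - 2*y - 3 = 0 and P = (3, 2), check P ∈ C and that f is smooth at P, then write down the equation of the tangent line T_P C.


Tangent line at P: 8*x - 4*y - 16 = 0.

Step 1: f(3, 2) = 0, so P lies on C.
Step 2: partial derivatives
  f_x(x, y) = 2*x + 2*y - 2, f_y(x, y) = 2*x - 4*y - 2.
  f_x(P) = 8, f_y(P) = -4 (gradient nonzero, so P is smooth).
Step 3: tangent line at P: 8·(x − 3) + -4·(y − 2) = 0.
Expanding: 8*x - 4*y - 16 = 0.


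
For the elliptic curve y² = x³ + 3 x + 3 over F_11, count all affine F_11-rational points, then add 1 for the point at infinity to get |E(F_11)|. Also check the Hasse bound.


Affine points = {(0, 5), (0, 6), (5, 0), (7, 2), (7, 9), (8, 0), (9, 0)}; affine count = 7; |E(F_11)| = 8.

Discriminant check: Δ ∝ 4a³ + 27b² = 4·3³ + 27·3² = 4·27 + 27·9 ≡ 10 (mod 11). Nonzero ⇒ E is nonsingular.
For each x ∈ F_11, compute rhs = x³ + 3·x + 3 mod 11, then count y ∈ F_11 with y² ≡ rhs.
  x = 0: rhs = 3, matching y values: 5, 6 (2 points).
  x = 1: rhs = 7, matching y values: none (0 points).
  x = 2: rhs = 6, matching y values: none (0 points).
  x = 3: rhs = 6, matching y values: none (0 points).
  x = 4: rhs = 2, matching y values: none (0 points).
  x = 5: rhs = 0, matching y values: 0 (1 points).
  x = 6: rhs = 6, matching y values: none (0 points).
  x = 7: rhs = 4, matching y values: 2, 9 (2 points).
  x = 8: rhs = 0, matching y values: 0 (1 points).
  x = 9: rhs = 0, matching y values: 0 (1 points).
  x = 10: rhs = 10, matching y values: none (0 points).
Total affine count: 7.
Full point count |E(F_11)| = 7 + 1 = 8.
Hasse bound: |8 − (11+1)| = |-4| = 4 ≤ 2√11 ≈ 6.6332 ✓.


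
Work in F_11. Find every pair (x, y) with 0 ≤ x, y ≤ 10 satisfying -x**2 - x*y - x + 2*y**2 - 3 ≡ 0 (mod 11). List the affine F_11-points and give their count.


Affine F_11-points: {(5, 0), (5, 8), (6, 7), (7, 4), (7, 5), (8, 7), (8, 8), (9, 5), (10, 1), (10, 4)}; count = 10.

For each of the 121 pairs (x, y) ∈ F_11², evaluate f(x, y) mod 11. Record the zeros.
  x = 0: [0↦8, 1↦10, 2↦5, 3↦4, 4↦7, 5↦3, 6↦3, 7↦7, 8↦4, 9↦5, 10↦10]  zeros at y ∈ ∅
  x = 1: [0↦6, 1↦7, 2↦1, 3↦10, 4↦1, 5↦7, 6↦6, 7↦9, 8↦5, 9↦5, 10↦9]  zeros at y ∈ ∅
  x = 2: [0↦2, 1↦2, 2↦6, 3↦3, 4↦4, 5↦9, 6↦7, 7↦9, 8↦4, 9↦3, 10↦6]  zeros at y ∈ ∅
  x = 3: [0↦7, 1↦6, 2↦9, 3↦5, 4↦5, 5↦9, 6↦6, 7↦7, 8↦1, 9↦10, 10↦1]  zeros at y ∈ ∅
  x = 4: [0↦10, 1↦8, 2↦10, 3↦5, 4↦4, 5↦7, 6↦3, 7↦3, 8↦7, 9↦4, 10↦5]  zeros at y ∈ ∅
  x = 5: [0↦0, 1↦8, 2↦9, 3↦3, 4↦1, 5↦3, 6↦9, 7↦8, 8↦0, 9↦7, 10↦7]  zeros at y ∈ {0, 8}
  x = 6: [0↦10, 1↦6, 2↦6, 3↦10, 4↦7, 5↦8, 6↦2, 7↦0, 8↦2, 9↦8, 10↦7]  zeros at y ∈ {7}
  x = 7: [0↦7, 1↦2, 2↦1, 3↦4, 4↦0, 5↦0, 6↦4, 7↦1, 8↦2, 9↦7, 10↦5]  zeros at y ∈ {4, 5}
  x = 8: [0↦2, 1↦7, 2↦5, 3↦7, 4↦2, 5↦1, 6↦4, 7↦0, 8↦0, 9↦4, 10↦1]  zeros at y ∈ {7, 8}
  x = 9: [0↦6, 1↦10, 2↦7, 3↦8, 4↦2, 5↦0, 6↦2, 7↦8, 8↦7, 9↦10, 10↦6]  zeros at y ∈ {5}
  x = 10: [0↦8, 1↦0, 2↦7, 3↦7, 4↦0, 5↦8, 6↦9, 7↦3, 8↦1, 9↦3, 10↦9]  zeros at y ∈ {1, 4}
Collecting zeros: affine points = {(5, 0), (5, 8), (6, 7), (7, 4), (7, 5), (8, 7), (8, 8), (9, 5), (10, 1), (10, 4)}.
Total count |C(F_11)_aff| = 10.
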